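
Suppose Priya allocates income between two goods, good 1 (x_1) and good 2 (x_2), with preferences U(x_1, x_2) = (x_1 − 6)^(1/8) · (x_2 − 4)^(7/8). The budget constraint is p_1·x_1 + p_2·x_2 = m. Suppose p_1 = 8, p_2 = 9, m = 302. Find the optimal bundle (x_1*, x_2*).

x_1* = 9.4062, x_2* = 25.1944

Discretionary income = 302 − 6·8 − 4·9 = 218; x_1* = 6 + 0.125·218/8 = 9.4062; x_2* = 4 + 0.875·218/9 = 25.1944.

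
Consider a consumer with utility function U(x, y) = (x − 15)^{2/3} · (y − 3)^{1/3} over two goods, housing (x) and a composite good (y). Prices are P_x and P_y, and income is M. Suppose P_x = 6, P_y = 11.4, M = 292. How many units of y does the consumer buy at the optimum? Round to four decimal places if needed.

y* = 7.9064

Let x' = x−15, y' = y−3. MRS = 2·y'/x' = P_x/P_y.
After buying the subsistence bundle (15, 3), a share 2/3 of the remaining income goes to x: x* = 15 + 2/3·(M − 15P_x − 3P_y)/P_x.
Discretionary income = 292 − 15·6 − 3·11.4 = 167.8; y* = 3 + 1/3·167.8/11.4 = 7.9064.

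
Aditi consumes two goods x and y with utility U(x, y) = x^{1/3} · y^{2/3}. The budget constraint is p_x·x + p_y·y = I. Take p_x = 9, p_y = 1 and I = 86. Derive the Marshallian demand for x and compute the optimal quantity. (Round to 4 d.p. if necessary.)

Tangency: MRS = (1/2)·y/x = p_x/p_y.
So 1/3·p_y·y = 2/3·p_x·x; combined with the budget, a share 1/3 of income goes to x.
Demand: x*(p_x,p_y,I) = 1/3·I/p_x and y* = 2/3·I/p_y.
At p_x=9, p_y=1, I=86: x* = 1/3·86/9 = 3.1852.

x* = 3.1852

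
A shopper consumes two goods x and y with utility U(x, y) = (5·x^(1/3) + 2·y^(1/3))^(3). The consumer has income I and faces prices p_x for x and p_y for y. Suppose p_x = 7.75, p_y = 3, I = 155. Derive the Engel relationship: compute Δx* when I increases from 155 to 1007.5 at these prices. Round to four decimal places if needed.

Δx* = 78.2021

From the CES first-order condition, (5/2)·(y/x)^(2/3) = p_x/p_y.
Hence y/x = ((2/5)·p_x/p_y)^(1/(2/3)), i.e. raised to the 1.5 power.
Substitute y = (y/x)·x into the budget: x* = I/(p_x + p_y·(y/x)).
Numerically y/x = 1.050414, so x* = 155/(7.75 + 3·1.050414) = 14.2186.
At I' = 1007.5: x* = 92.4207. Change: 92.4207 − 14.2186 = 78.2021.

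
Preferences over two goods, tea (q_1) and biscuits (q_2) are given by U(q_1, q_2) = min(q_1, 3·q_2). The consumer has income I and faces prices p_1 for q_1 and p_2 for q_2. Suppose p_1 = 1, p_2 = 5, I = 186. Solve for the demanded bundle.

Leontief preferences: the optimum is at the kink where q_1/3 = q_2/1, i.e. q_2 = (1/3)·q_1.
Budget: p_1·q_1 + p_2·(1/3)·q_1 = I, so (3·p_1 + p_2)·q_1 = 3·I.
Demand: q_1*(p_1,p_2,I) = 3·I/(3·p_1 + p_2), q_2* = I/(3·p_1 + p_2).
Here 3·1 + 5 = 8, giving q_1* = 69.75 and q_2* = 23.25.

q_1* = 69.75, q_2* = 23.25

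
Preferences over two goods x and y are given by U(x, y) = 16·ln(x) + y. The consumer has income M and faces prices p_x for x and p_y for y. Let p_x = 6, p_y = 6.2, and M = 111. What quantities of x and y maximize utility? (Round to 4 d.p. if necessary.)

So x*(p_x,p_y) = 16·p_y/p_x, independent of income; and y* = (M − 16·p_y)/p_y.
At the given prices: x* = 16·6.2/6 = 16.5333, and y* = 1.9032.

x* = 16.5333, y* = 1.9032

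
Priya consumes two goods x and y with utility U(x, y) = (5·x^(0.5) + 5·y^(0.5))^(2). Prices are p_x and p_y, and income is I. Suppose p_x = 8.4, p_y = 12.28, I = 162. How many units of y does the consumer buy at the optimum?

Numerically y/x = 0.467909, so x* = 162/(8.4 + 12.28·0.467909) = 11.4521 and y* = 0.467909·11.4521 = 5.3585.

y* = 5.3585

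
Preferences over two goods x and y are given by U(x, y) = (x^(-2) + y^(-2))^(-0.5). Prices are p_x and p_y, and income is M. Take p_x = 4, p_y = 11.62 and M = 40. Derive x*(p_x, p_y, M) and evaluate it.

From the CES first-order condition, (y/x)^(3) = p_x/p_y.
Hence y/x = (p_x/p_y)^(1/(3)), i.e. raised to the 1/3 power.
Substitute y = (y/x)·x into the budget: x* = M/(p_x + p_y·(y/x)).
Numerically y/x = 0.700839, so x* = 40/(4 + 11.62·0.700839) = 3.2939.

x* = 3.2939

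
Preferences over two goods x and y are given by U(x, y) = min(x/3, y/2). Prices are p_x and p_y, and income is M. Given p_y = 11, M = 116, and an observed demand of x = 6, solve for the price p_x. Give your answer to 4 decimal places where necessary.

With perfect complements, no substitution: consume in ratio x:y = 3:2.
Budget: p_x·x + p_y·(2/3)·x = M, so (3·p_x + 2·p_y)·x = 3·M.
Demand: x*(p_x,p_y,M) = 3·M/(3·p_x + 2·p_y), y* = 2·M/(3·p_x + 2·p_y).
Set x* = 6 in the demand function and solve for p_x: p_x = 12.

p_x = 12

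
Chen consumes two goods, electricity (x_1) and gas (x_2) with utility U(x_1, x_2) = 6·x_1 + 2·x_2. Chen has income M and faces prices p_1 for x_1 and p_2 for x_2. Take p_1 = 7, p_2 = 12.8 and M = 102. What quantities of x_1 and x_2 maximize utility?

Linear utility — the consumer picks whichever good has higher MU/price: 6/7 = 0.8571 vs 2/12.8 = 0.1562.
x_1 gives more utility per dollar, so spend all income on x_1: x_1* = M/p_1, x_2* = 0.
Numerically: x_1* = 14.5714, x_2* = 0.

x_1* = 14.5714, x_2* = 0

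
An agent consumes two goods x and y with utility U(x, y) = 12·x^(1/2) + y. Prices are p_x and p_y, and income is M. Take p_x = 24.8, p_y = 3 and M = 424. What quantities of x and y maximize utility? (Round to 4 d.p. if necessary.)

Utility is quasi-linear in y; the FOC for x is 6/√x = p_x/p_y.
Solve: √x = 6·p_y/p_x, so x*(p_x,p_y) = (6·p_y/p_x)², and y* = (M − p_x·x*)/p_y.
Plugging in: x* = (6·3/24.8)² = 0.5268, y* = 136.9785.

x* = 0.5268, y* = 136.9785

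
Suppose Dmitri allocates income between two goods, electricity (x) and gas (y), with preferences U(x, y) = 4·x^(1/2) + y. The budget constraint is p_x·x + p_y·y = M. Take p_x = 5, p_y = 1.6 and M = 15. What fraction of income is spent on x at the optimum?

Utility is quasi-linear in y; the FOC for x is 2/√x = p_x/p_y.
Solve: √x = 2·p_y/p_x, so x*(p_x,p_y) = (2·p_y/p_x)², and y* = (M − p_x·x*)/p_y.
Plugging in: x* = (2·1.6/5)² = 0.4096, y* = 8.095.
Expenditure on x: 5·0.4096 = 2.048; share = 0.1365.

share on x = 0.1365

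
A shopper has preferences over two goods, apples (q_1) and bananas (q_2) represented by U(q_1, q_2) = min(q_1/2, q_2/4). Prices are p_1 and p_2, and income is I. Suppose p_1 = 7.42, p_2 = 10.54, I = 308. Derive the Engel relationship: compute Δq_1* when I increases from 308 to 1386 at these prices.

With perfect complements, no substitution: consume in ratio q_1:q_2 = 2:4.
Budget: p_1·q_1 + p_2·2·q_1 = I, so (2·p_1 + 4·p_2)·q_1 = 2·I.
Demand: q_1*(p_1,p_2,I) = 2·I/(2·p_1 + 4·p_2), q_2* = 4·I/(2·p_1 + 4·p_2).
Here 2·7.42 + 4·10.54 = 57, giving q_1* = 10.807.
At I' = 1386: q_1* = 48.6316. Change: 48.6316 − 10.807 = 37.8246.

Δq_1* = 37.8246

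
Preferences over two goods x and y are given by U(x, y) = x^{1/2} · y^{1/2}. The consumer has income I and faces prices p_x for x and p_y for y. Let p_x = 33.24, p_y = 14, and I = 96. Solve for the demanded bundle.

The MRS is y/x. Set MRS = p_x/p_y.
So 0.5·p_y·y = 0.5·p_x·x; combined with the budget, a share 0.5 of income goes to x.
Demand: x*(p_x,p_y,I) = 0.5·I/p_x and y* = 0.5·I/p_y.
At p_x=33.24, p_y=14, I=96: x* = 0.5·96/33.24 = 1.444, y* = 3.4286.

x* = 1.444, y* = 3.4286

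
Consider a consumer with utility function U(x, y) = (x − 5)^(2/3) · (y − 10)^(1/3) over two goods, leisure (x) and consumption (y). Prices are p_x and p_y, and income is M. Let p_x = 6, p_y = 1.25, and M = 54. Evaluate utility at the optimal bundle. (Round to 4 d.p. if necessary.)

V = 1.7108

Let x' = x−5, y' = y−10. MRS = 2·y'/x' = p_x/p_y.
After buying the subsistence bundle (5, 10), a share 2/3 of the remaining income goes to x: x* = 5 + 2/3·(M − 5p_x − 10p_y)/p_x.
Discretionary income = 54 − 5·6 − 10·1.25 = 11.5; x* = 5 + 2/3·11.5/6 = 6.2778; y* = 10 + 1/3·11.5/1.25 = 13.0667.
Utility at the optimum: U(6.2778, 13.0667) = 1.7108.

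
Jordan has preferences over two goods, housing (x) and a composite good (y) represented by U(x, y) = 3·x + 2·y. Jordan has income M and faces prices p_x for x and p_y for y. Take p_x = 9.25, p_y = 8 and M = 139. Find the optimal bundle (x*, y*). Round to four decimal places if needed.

x* = 15.027, y* = 0

x gives more utility per dollar, so spend all income on x: x* = M/p_x, y* = 0.
Numerically: x* = 15.027, y* = 0.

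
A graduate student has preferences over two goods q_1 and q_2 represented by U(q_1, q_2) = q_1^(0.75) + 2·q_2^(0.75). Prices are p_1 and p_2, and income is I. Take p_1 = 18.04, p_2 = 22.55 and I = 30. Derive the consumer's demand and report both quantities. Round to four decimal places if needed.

Substitute q_2 = (q_2/q_1)·q_1 into the budget: q_1* = I/(p_1 + p_2·(q_2/q_1)).
Numerically q_2/q_1 = 6.5536, so q_1* = 30/(18.04 + 22.55·6.5536) = 0.1809 and q_2* = 6.5536·0.1809 = 1.1856.

q_1* = 0.1809, q_2* = 1.1856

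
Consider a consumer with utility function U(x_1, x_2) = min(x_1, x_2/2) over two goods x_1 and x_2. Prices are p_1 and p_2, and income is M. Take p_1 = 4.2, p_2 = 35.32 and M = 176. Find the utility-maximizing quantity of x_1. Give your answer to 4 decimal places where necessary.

With perfect complements, no substitution: consume in ratio x_1:x_2 = 1:2.
Budget: p_1·x_1 + p_2·2·x_1 = M, so (p_1 + 2·p_2)·x_1 = M.
Demand: x_1*(p_1,p_2,M) = M/(p_1 + 2·p_2), x_2* = 2·M/(p_1 + 2·p_2).
Here 4.2 + 2·35.32 = 74.84, giving x_1* = 2.3517.

x_1* = 2.3517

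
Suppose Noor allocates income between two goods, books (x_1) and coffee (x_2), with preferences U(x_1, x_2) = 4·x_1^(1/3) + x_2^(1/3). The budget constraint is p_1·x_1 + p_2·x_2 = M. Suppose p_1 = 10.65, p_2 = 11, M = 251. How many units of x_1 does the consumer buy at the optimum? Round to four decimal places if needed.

x_1* = 20.9868

Substitute x_2 = (x_2/x_1)·x_1 into the budget: x_1* = M/(p_1 + p_2·(x_2/x_1)).
Numerically x_2/x_1 = 0.119082, so x_1* = 251/(10.65 + 11·0.119082) = 20.9868.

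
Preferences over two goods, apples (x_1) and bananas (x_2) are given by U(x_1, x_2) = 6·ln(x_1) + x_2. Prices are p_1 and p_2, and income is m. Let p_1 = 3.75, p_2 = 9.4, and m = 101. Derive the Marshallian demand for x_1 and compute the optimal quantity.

x_1* = 15.04

Set MRS = p_1/p_2: (6/x_1)/1 = p_1/p_2.
So x_1*(p_1,p_2) = 6·p_2/p_1, independent of income; and x_2* = (m − 6·p_2)/p_2.
At the given prices: x_1* = 6·9.4/3.75 = 15.04.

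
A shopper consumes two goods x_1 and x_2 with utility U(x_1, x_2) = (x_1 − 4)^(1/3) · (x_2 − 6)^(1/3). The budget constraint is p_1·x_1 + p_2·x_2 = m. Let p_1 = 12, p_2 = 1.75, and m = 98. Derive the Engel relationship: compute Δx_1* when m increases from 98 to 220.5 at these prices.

Δx_1* = 5.1042

Let x_1' = x_1−4, x_2' = x_2−6. MRS = x_2'/x_1' = p_1/p_2.
After buying the subsistence bundle (4, 6), a share 0.5 of the remaining income goes to x_1: x_1* = 4 + 0.5·(m − 4p_1 − 6p_2)/p_1.
Discretionary income = 98 − 4·12 − 6·1.75 = 39.5; x_1* = 4 + 0.5·39.5/12 = 5.6458.
At m' = 220.5: x_1* = 10.75. Change: 10.75 − 5.6458 = 5.1042.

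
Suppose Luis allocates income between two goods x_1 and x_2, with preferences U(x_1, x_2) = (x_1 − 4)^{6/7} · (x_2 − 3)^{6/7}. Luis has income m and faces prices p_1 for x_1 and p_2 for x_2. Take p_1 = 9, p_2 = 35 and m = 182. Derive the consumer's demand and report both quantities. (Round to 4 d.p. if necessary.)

x_1* = 6.2778, x_2* = 3.5857

Let x_1' = x_1−4, x_2' = x_2−3. MRS = x_2'/x_1' = p_1/p_2.
After buying the subsistence bundle (4, 3), a share 0.5 of the remaining income goes to x_1: x_1* = 4 + 0.5·(m − 4p_1 − 3p_2)/p_1.
Discretionary income = 182 − 4·9 − 3·35 = 41; x_1* = 4 + 0.5·41/9 = 6.2778; x_2* = 3 + 0.5·41/35 = 3.5857.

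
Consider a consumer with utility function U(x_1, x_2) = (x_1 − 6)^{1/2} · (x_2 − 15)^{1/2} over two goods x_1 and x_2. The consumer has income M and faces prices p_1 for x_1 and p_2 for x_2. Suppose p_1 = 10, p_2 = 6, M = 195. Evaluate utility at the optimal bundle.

This is Cobb-Douglas in (x_1−6, x_2−15): tangency gives 0.5·p_2·(x_2−15) = 0.5·p_1·(x_1−6).
Substituting into the budget: x_1* = 6 + 0.5·(M − 6·p_1 − 15·p_2)/p_1, and x_2* = 15 + 0.5·(…)/p_2.
Discretionary income = 195 − 6·10 − 15·6 = 45; x_1* = 6 + 0.5·45/10 = 8.25; x_2* = 15 + 0.5·45/6 = 18.75.
Utility at the optimum: U(8.25, 18.75) = 2.9047.

V = 2.9047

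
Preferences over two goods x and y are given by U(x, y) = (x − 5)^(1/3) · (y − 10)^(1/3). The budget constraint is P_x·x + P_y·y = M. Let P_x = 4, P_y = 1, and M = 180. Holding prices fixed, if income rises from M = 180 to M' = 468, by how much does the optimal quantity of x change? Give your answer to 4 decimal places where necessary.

This is Cobb-Douglas in (x−5, y−10): tangency gives 1/3·P_y·(y−10) = 1/3·P_x·(x−5).
Substituting into the budget: x* = 5 + 0.5·(M − 5·P_x − 10·P_y)/P_x, and y* = 10 + 0.5·(…)/P_y.
Discretionary income = 180 − 5·4 − 10·1 = 150; x* = 5 + 0.5·150/4 = 23.75.
At M' = 468: x* = 59.75. Change: 59.75 − 23.75 = 36.

Δx* = 36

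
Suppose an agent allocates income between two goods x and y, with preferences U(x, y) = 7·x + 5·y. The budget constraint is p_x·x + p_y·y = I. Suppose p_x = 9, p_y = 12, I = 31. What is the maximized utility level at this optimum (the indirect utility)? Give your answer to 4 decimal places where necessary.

V = 24.1111

Perfect substitutes: compare marginal utility per dollar. 7/p_x vs 5/p_y → 0.7778 vs 0.4167.
x gives more utility per dollar, so spend all income on x: x* = I/p_x, y* = 0.
Numerically: x* = 3.4444, y* = 0.
Utility at the optimum: U(3.4444, 0) = 24.1111.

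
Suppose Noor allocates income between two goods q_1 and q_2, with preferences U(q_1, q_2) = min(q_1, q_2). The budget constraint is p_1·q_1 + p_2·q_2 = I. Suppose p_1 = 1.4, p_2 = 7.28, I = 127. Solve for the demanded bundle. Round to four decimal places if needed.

q_1* = 14.6313, q_2* = 14.6313

Leontief preferences: the optimum is at the kink where q_1/1 = q_2/1, i.e. q_2 = q_1.
Budget: p_1·q_1 + p_2·q_1 = I, so (p_1 + p_2)·q_1 = I.
Demand: q_1*(p_1,p_2,I) = I/(p_1 + p_2), q_2* = I/(p_1 + p_2).
Here 1.4 + 7.28 = 8.68, giving q_1* = 14.6313 and q_2* = 14.6313.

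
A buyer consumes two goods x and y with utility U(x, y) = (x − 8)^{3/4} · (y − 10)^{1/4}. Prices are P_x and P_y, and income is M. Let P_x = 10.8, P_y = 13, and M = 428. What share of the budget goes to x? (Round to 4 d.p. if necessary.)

share on x = 0.5727

Substituting into the budget: x* = 8 + 0.75·(M − 8·P_x − 10·P_y)/P_x, and y* = 10 + 0.25·(…)/P_y.
Discretionary income = 428 − 8·10.8 − 10·13 = 211.6; x* = 8 + 0.75·211.6/10.8 = 22.6944; y* = 10 + 0.25·211.6/13 = 14.0692.
Expenditure on x: 10.8·22.6944 = 245.1; share = 0.5727.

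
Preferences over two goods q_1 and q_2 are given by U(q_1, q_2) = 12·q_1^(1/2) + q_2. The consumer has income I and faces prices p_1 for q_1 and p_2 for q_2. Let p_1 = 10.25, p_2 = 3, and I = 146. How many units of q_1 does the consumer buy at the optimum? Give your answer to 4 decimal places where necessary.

Set MRS = p_1/p_2: 6·q_1^(−1/2) = p_1/p_2.
Solve: √q_1 = 6·p_2/p_1, so q_1*(p_1,p_2) = (6·p_2/p_1)², and q_2* = (I − p_1·q_1*)/p_2.
Plugging in: q_1* = (6·3/10.25)² = 3.0839.

q_1* = 3.0839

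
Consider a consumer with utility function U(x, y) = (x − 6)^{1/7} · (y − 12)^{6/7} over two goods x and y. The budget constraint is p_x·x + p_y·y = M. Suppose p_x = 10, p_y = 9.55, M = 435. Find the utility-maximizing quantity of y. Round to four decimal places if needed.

y* = 35.3717

Discretionary income = 435 − 6·10 − 12·9.55 = 260.4; y* = 12 + 6/7·260.4/9.55 = 35.3717.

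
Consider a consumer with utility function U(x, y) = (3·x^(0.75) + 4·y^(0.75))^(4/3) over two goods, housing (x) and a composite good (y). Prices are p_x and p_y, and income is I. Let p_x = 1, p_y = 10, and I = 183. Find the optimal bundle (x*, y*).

x* = 182.4235, y* = 0.0577

MU_x ∝ 3·x^(-0.25), MU_y ∝ 4·y^(-0.25), so MRS = (3/4)·(y/x)^(0.25) = p_x/p_y.
Solve for the ratio: y/x = [(4/3)·p_x/p_y]^(4).
Substitute y = (y/x)·x into the budget: x* = I/(p_x + p_y·(y/x)).
Numerically y/x = 0.000316, so x* = 183/(1 + 10·0.000316) = 182.4235 and y* = 0.000316·182.4235 = 0.0577.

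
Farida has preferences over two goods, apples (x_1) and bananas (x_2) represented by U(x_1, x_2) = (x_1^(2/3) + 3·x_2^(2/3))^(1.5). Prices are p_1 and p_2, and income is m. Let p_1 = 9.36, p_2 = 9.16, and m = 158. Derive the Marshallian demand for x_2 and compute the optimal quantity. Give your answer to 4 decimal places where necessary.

x_2* = 16.658

MU_x_1 ∝ x_1^(-1/3), MU_x_2 ∝ 3·x_2^(-1/3), so MRS = (1/3)·(x_2/x_1)^(1/3) = p_1/p_2.
Hence x_2/x_1 = (3·p_1/p_2)^(1/(1/3)), i.e. raised to the 3 power.
Substitute x_2 = (x_2/x_1)·x_1 into the budget: x_1* = m/(p_1 + p_2·(x_2/x_1)).
Numerically x_2/x_1 = 28.807455, so x_1* = 158/(9.36 + 9.16·28.807455) = 0.5783 and x_2* = 28.807455·0.5783 = 16.658.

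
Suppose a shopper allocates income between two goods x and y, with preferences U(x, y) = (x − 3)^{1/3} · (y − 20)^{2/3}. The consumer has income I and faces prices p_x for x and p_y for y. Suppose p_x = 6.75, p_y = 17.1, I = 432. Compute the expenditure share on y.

share on y = 0.8993

Let x' = x−3, y' = y−20. MRS = (1/2)·y'/x' = p_x/p_y.
After buying the subsistence bundle (3, 20), a share 1/3 of the remaining income goes to x: x* = 3 + 1/3·(I − 3p_x − 20p_y)/p_x.
Discretionary income = 432 − 3·6.75 − 20·17.1 = 69.75; x* = 3 + 1/3·69.75/6.75 = 6.4444; y* = 20 + 2/3·69.75/17.1 = 22.7193.
Expenditure on y: 17.1·22.7193 = 388.5; share = 0.8993.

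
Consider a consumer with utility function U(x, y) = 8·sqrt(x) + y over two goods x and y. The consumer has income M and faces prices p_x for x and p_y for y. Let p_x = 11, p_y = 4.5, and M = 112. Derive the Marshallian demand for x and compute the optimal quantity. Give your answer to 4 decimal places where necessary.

Plugging in: x* = (4·4.5/11)² = 2.6777.

x* = 2.6777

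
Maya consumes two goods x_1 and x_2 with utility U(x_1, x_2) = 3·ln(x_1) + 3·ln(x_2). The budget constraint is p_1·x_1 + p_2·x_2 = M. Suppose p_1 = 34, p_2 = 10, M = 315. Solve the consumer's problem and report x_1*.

x_1* = 4.6324

Demand: x_1*(p_1,p_2,M) = 0.5·M/p_1 and x_2* = 0.5·M/p_2.
At p_1=34, p_2=10, M=315: x_1* = 0.5·315/34 = 4.6324.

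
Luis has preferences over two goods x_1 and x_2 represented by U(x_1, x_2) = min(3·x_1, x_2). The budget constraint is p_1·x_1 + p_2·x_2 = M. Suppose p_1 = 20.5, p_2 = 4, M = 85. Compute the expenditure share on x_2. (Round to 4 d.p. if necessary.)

Leontief preferences: the optimum is at the kink where x_1/1 = x_2/3, i.e. x_2 = 3·x_1.
Budget: p_1·x_1 + p_2·3·x_1 = M, so (p_1 + 3·p_2)·x_1 = M.
Demand: x_1*(p_1,p_2,M) = M/(p_1 + 3·p_2), x_2* = 3·M/(p_1 + 3·p_2).
Here 20.5 + 3·4 = 32.5, giving x_1* = 2.6154 and x_2* = 7.8462.
Expenditure on x_2: 4·7.8462 = 31.3846; share = 0.3692.

share on x_2 = 0.3692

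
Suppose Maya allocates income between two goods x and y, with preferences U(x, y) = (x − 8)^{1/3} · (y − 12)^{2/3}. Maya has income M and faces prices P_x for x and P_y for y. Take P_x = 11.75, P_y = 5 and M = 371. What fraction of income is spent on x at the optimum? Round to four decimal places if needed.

share on x = 0.4483

Substituting into the budget: x* = 8 + 1/3·(M − 8·P_x − 12·P_y)/P_x, and y* = 12 + 2/3·(…)/P_y.
Discretionary income = 371 − 8·11.75 − 12·5 = 217; x* = 8 + 1/3·217/11.75 = 14.156; y* = 12 + 2/3·217/5 = 40.9333.
Expenditure on x: 11.75·14.156 = 166.3333; share = 0.4483.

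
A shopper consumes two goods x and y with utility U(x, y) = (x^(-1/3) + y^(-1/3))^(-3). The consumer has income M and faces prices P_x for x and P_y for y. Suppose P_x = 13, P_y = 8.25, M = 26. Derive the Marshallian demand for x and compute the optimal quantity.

MRS = MU_x/MU_y = (y/x)^(4/3). Set equal to P_x/P_y.
Hence y/x = (P_x/P_y)^(1/(4/3)), i.e. raised to the 0.75 power.
Substitute y = (y/x)·x into the budget: x* = M/(P_x + P_y·(y/x)).
Numerically y/x = 1.406427, so x* = 26/(13 + 8.25·1.406427) = 1.0568.

x* = 1.0568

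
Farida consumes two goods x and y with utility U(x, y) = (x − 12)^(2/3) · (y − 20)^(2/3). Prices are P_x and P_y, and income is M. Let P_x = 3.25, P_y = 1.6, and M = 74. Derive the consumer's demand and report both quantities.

MRS = (y−20)/(x−12). Tangency with P_x/P_y gives y−20 = (P_x/P_y)·(x−12).
Substituting into the budget: x* = 12 + 0.5·(M − 12·P_x − 20·P_y)/P_x, and y* = 20 + 0.5·(…)/P_y.
Discretionary income = 74 − 12·3.25 − 20·1.6 = 3; x* = 12 + 0.5·3/3.25 = 12.4615; y* = 20 + 0.5·3/1.6 = 20.9375.

x* = 12.4615, y* = 20.9375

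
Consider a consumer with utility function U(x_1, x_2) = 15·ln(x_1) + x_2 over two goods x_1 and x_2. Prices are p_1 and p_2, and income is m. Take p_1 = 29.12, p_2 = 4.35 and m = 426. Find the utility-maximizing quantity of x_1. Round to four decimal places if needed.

x_1* = 2.2407

MU_x_1 = 15/x_1, MU_x_2 = 1. Tangency: 15/x_1 = p_1/p_2.
So x_1*(p_1,p_2) = 15·p_2/p_1, independent of income; and x_2* = (m − 15·p_2)/p_2.
At the given prices: x_1* = 15·4.35/29.12 = 2.2407.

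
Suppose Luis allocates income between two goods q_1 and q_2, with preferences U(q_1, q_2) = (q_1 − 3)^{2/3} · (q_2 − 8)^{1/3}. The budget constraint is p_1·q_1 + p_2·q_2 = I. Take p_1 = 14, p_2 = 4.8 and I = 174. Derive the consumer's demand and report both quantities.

q_1* = 7.4571, q_2* = 14.5

Let q_1' = q_1−3, q_2' = q_2−8. MRS = 2·q_2'/q_1' = p_1/p_2.
Substituting into the budget: q_1* = 3 + 2/3·(I − 3·p_1 − 8·p_2)/p_1, and q_2* = 8 + 1/3·(…)/p_2.
Discretionary income = 174 − 3·14 − 8·4.8 = 93.6; q_1* = 3 + 2/3·93.6/14 = 7.4571; q_2* = 8 + 1/3·93.6/4.8 = 14.5.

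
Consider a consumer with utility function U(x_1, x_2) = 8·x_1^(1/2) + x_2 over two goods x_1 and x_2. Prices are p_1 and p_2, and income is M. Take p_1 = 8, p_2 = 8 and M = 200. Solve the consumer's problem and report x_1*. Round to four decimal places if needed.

MU_x_1 = 4/√x_1, MU_x_2 = 1. Tangency: 4/√x_1 = p_1/p_2.
Solve: √x_1 = 4·p_2/p_1, so x_1*(p_1,p_2) = (4·p_2/p_1)², and x_2* = (M − p_1·x_1*)/p_2.
Plugging in: x_1* = (4·8/8)² = 16.

x_1* = 16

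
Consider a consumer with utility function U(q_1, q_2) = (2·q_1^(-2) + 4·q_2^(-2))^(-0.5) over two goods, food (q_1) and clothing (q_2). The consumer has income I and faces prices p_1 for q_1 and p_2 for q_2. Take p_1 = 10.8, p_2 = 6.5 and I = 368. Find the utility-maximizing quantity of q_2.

MU_q_1 ∝ 2·q_1^(-3), MU_q_2 ∝ 4·q_2^(-3), so MRS = (1/2)·(q_2/q_1)^(3) = p_1/p_2.
Solve for the ratio: q_2/q_1 = [2·p_1/p_2]^(1/3).
Substitute q_2 = (q_2/q_1)·q_1 into the budget: q_1* = I/(p_1 + p_2·(q_2/q_1)).
Numerically q_2/q_1 = 1.492268, so q_1* = 368/(10.8 + 6.5·1.492268) = 17.9514 and q_2* = 1.492268·17.9514 = 26.7884.

q_2* = 26.7884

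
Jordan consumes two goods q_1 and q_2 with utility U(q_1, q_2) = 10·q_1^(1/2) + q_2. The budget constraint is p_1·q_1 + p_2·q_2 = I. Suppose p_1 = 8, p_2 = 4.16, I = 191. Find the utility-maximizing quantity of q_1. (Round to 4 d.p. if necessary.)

MU_q_1 = 5/√q_1, MU_q_2 = 1. Tangency: 5/√q_1 = p_1/p_2.
Solve: √q_1 = 5·p_2/p_1, so q_1*(p_1,p_2) = (5·p_2/p_1)², and q_2* = (I − p_1·q_1*)/p_2.
Plugging in: q_1* = (5·4.16/8)² = 6.76.

q_1* = 6.76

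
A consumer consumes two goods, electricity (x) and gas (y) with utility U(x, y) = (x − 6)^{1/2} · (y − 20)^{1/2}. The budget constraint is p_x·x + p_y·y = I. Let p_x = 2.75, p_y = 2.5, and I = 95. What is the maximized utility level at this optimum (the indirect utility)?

V = 5.4347

Let x' = x−6, y' = y−20. MRS = y'/x' = p_x/p_y.
Substituting into the budget: x* = 6 + 0.5·(I − 6·p_x − 20·p_y)/p_x, and y* = 20 + 0.5·(…)/p_y.
Discretionary income = 95 − 6·2.75 − 20·2.5 = 28.5; x* = 6 + 0.5·28.5/2.75 = 11.1818; y* = 20 + 0.5·28.5/2.5 = 25.7.
Utility at the optimum: U(11.1818, 25.7) = 5.4347.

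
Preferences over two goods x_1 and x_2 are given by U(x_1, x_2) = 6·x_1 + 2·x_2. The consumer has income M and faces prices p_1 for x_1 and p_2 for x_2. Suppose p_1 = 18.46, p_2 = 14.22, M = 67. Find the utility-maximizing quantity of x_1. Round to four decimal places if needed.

x_1* = 3.6295

x_1 gives more utility per dollar, so spend all income on x_1: x_1* = M/p_1, x_2* = 0.
Numerically: x_1* = 3.6295, x_2* = 0.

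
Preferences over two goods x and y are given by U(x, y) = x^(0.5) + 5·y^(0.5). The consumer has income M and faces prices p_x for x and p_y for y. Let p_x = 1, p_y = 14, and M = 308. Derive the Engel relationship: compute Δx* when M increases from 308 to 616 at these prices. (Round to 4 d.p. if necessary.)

MU_x ∝ x^(-0.5), MU_y ∝ 5·y^(-0.5), so MRS = (1/5)·(y/x)^(0.5) = p_x/p_y.
Hence y/x = (5·p_x/p_y)^(1/(0.5)), i.e. raised to the 2 power.
With the ratio pinned down, the budget gives x* = M/(p_x + p_y·(y/x)) and y* = (y/x)·x*.
Numerically y/x = 0.127551, so x* = 308/(1 + 14·0.127551) = 110.5641.
At M' = 616: x* = 221.1282. Change: 221.1282 − 110.5641 = 110.5641.

Δx* = 110.5641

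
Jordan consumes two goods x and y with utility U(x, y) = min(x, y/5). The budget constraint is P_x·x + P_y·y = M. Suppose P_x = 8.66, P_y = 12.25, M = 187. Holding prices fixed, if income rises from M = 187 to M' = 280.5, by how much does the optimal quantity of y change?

Δy* = 6.6872

With perfect complements, no substitution: consume in ratio x:y = 1:5.
Budget: P_x·x + P_y·5·x = M, so (P_x + 5·P_y)·x = M.
Demand: x*(P_x,P_y,M) = M/(P_x + 5·P_y), y* = 5·M/(P_x + 5·P_y).
Here 8.66 + 5·12.25 = 69.91, giving y* = 13.3743.
At M' = 280.5: y* = 20.0615. Change: 20.0615 − 13.3743 = 6.6872.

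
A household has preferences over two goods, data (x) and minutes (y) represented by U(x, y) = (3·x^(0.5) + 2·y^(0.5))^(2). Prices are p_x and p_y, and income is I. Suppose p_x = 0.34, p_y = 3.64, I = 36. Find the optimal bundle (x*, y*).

x* = 101.662, y* = 0.3942

MRS = MU_x/MU_y = (3/2)·(y/x)^(0.5). Set equal to p_x/p_y.
Hence y/x = ((2/3)·p_x/p_y)^(1/(0.5)), i.e. raised to the 2 power.
Substitute y = (y/x)·x into the budget: x* = I/(p_x + p_y·(y/x)).
Numerically y/x = 0.003878, so x* = 36/(0.34 + 3.64·0.003878) = 101.662 and y* = 0.003878·101.662 = 0.3942.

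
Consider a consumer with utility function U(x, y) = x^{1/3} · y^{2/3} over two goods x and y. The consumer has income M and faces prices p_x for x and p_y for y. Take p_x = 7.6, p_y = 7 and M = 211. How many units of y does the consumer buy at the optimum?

y* = 20.0952

The MRS is (1/2)·y/x. Set MRS = p_x/p_y.
So 1/3·p_y·y = 2/3·p_x·x; combined with the budget, a share 1/3 of income goes to x.
Demand: x*(p_x,p_y,M) = 1/3·M/p_x and y* = 2/3·M/p_y.
At p_x=7.6, p_y=7, M=211: y* = 2/3·211/7 = 20.0952.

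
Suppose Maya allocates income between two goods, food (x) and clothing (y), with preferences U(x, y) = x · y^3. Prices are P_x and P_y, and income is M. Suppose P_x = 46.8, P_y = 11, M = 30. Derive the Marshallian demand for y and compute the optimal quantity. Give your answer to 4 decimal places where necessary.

The MRS is (1/3)·y/x. Set MRS = P_x/P_y.
Rearranging, P_y·y = 3·P_x·x. Substituting into the budget gives P_x·x·(1 + 3) = M.
Demand: x*(P_x,P_y,M) = 0.25·M/P_x and y* = 0.75·M/P_y.
At P_x=46.8, P_y=11, M=30: y* = 0.75·30/11 = 2.0455.

y* = 2.0455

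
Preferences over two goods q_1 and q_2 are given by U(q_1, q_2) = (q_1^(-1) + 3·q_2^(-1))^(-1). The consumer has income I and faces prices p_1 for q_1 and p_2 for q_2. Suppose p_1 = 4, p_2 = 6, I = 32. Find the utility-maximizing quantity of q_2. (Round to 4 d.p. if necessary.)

q_2* = 3.6247

MU_q_1 ∝ q_1^(-2), MU_q_2 ∝ 3·q_2^(-2), so MRS = (1/3)·(q_2/q_1)^(2) = p_1/p_2.
Hence q_2/q_1 = (3·p_1/p_2)^(1/(2)), i.e. raised to the 0.5 power.
Substitute q_2 = (q_2/q_1)·q_1 into the budget: q_1* = I/(p_1 + p_2·(q_2/q_1)).
Numerically q_2/q_1 = 1.414214, so q_1* = 32/(4 + 6·1.414214) = 2.563 and q_2* = 1.414214·2.563 = 3.6247.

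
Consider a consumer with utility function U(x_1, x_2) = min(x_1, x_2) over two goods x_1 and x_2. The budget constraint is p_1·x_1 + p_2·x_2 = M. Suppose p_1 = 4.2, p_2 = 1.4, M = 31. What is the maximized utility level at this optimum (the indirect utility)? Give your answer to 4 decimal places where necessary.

With perfect complements, no substitution: consume in ratio x_1:x_2 = 1:1.
Budget: p_1·x_1 + p_2·x_1 = M, so (p_1 + p_2)·x_1 = M.
Demand: x_1*(p_1,p_2,M) = M/(p_1 + p_2), x_2* = M/(p_1 + p_2).
Here 4.2 + 1.4 = 5.6, giving x_1* = 5.5357 and x_2* = 5.5357.
Utility at the optimum: U(5.5357, 5.5357) = 5.5357.

V = 5.5357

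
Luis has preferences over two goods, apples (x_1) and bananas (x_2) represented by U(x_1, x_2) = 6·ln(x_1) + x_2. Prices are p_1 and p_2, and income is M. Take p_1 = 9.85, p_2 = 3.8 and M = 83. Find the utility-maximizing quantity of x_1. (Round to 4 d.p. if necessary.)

MU_x_1 = 6/x_1, MU_x_2 = 1. Tangency: 6/x_1 = p_1/p_2.
So x_1*(p_1,p_2) = 6·p_2/p_1, independent of income; and x_2* = (M − 6·p_2)/p_2.
At the given prices: x_1* = 6·3.8/9.85 = 2.3147.

x_1* = 2.3147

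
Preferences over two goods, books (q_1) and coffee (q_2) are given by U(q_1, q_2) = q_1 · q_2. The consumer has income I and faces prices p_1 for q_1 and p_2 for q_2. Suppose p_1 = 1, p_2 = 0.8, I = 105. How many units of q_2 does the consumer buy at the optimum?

q_2* = 65.625

MU_q_1/MU_q_2 = (q_2)/(q_1); tangency sets this equal to p_1/p_2.
Rearranging, p_2·q_2 = p_1·q_1. Substituting into the budget gives p_1·q_1·(1 + 1) = I.
Demand: q_1*(p_1,p_2,I) = 0.5·I/p_1 and q_2* = 0.5·I/p_2.
At p_1=1, p_2=0.8, I=105: q_2* = 0.5·105/0.8 = 65.625.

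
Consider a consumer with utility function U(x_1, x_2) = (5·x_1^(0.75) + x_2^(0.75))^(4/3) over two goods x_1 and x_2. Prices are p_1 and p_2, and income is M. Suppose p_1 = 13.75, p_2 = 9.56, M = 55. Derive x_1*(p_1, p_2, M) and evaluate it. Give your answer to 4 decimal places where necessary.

MRS = MU_x_1/MU_x_2 = 5·(x_2/x_1)^(0.25). Set equal to p_1/p_2.
Hence x_2/x_1 = ((1/5)·p_1/p_2)^(1/(0.25)), i.e. raised to the 4 power.
With the ratio pinned down, the budget gives x_1* = M/(p_1 + p_2·(x_2/x_1)) and x_2* = (x_2/x_1)·x_1*.
Numerically x_2/x_1 = 0.006847, so x_1* = 55/(13.75 + 9.56·0.006847) = 3.981.

x_1* = 3.981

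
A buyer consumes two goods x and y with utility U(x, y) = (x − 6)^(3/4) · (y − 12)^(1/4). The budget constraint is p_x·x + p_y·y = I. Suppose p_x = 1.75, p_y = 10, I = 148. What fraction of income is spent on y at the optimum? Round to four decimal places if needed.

share on y = 0.8404

This is Cobb-Douglas in (x−6, y−12): tangency gives 0.75·p_y·(y−12) = 0.25·p_x·(x−6).
Substituting into the budget: x* = 6 + 0.75·(I − 6·p_x − 12·p_y)/p_x, and y* = 12 + 0.25·(…)/p_y.
Discretionary income = 148 − 6·1.75 − 12·10 = 17.5; x* = 6 + 0.75·17.5/1.75 = 13.5; y* = 12 + 0.25·17.5/10 = 12.4375.
Expenditure on y: 10·12.4375 = 124.375; share = 0.8404.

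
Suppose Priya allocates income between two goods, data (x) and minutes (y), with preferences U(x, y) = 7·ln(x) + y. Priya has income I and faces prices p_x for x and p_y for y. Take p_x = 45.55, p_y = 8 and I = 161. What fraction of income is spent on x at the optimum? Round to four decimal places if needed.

share on x = 0.3478

MU_x = 7/x, MU_y = 1. Tangency: 7/x = p_x/p_y.
So x*(p_x,p_y) = 7·p_y/p_x, independent of income; and y* = (I − 7·p_y)/p_y.
At the given prices: x* = 7·8/45.55 = 1.2294, and y* = 13.125.
Expenditure on x: 45.55·1.2294 = 56; share = 0.3478.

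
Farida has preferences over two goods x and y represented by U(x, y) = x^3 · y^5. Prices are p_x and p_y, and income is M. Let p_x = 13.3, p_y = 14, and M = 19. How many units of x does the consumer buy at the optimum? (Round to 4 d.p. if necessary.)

x* = 0.5357

Demand: x*(p_x,p_y,M) = 0.375·M/p_x and y* = 0.625·M/p_y.
At p_x=13.3, p_y=14, M=19: x* = 0.375·19/13.3 = 0.5357.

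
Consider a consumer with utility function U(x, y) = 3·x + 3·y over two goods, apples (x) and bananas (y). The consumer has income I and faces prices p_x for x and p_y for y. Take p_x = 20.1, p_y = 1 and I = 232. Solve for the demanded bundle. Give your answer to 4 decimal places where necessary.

Perfect substitutes: compare marginal utility per dollar. 3/p_x vs 3/p_y → 0.1493 vs 3.
y gives more utility per dollar, so spend all income on y: y* = I/p_y, x* = 0.
Numerically: x* = 0, y* = 232.

x* = 0, y* = 232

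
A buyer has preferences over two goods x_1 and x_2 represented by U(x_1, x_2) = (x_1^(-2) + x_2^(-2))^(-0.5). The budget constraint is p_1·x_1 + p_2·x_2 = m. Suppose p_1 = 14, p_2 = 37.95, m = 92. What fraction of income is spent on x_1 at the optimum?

MU_x_1 ∝ x_1^(-3), MU_x_2 ∝ x_2^(-3), so MRS = (x_2/x_1)^(3) = p_1/p_2.
Solve for the ratio: x_2/x_1 = [p_1/p_2]^(1/3).
With the ratio pinned down, the budget gives x_1* = m/(p_1 + p_2·(x_2/x_1)) and x_2* = (x_2/x_1)·x_1*.
Numerically x_2/x_1 = 0.717197, so x_1* = 92/(14 + 37.95·0.717197) = 2.2321 and x_2* = 0.717197·2.2321 = 1.6008.
Expenditure on x_1: 14·2.2321 = 31.2488; share = 0.3397.

share on x_1 = 0.3397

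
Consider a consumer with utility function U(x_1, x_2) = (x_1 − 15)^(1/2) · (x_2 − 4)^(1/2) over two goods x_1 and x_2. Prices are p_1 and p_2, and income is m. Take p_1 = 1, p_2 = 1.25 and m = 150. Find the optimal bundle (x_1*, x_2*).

x_1* = 80, x_2* = 56

Discretionary income = 150 − 15·1 − 4·1.25 = 130; x_1* = 15 + 0.5·130/1 = 80; x_2* = 4 + 0.5·130/1.25 = 56.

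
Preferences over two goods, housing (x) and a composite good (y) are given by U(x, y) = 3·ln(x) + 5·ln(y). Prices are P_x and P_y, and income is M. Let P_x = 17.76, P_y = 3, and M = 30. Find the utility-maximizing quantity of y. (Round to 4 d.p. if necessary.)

Tangency: MRS = (3/5)·y/x = P_x/P_y.
Rearranging, P_y·y = (5/3)·P_x·x. Substituting into the budget gives P_x·x·(1 + (5/3)) = M.
Demand: x*(P_x,P_y,M) = 0.375·M/P_x and y* = 0.625·M/P_y.
At P_x=17.76, P_y=3, M=30: y* = 0.625·30/3 = 6.25.

y* = 6.25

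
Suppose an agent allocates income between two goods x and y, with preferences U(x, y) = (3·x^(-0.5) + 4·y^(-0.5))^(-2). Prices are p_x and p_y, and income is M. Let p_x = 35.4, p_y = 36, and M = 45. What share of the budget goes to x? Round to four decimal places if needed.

share on x = 0.4508

Substitute y = (y/x)·x into the budget: x* = M/(p_x + p_y·(y/x)).
Numerically y/x = 1.197916, so x* = 45/(35.4 + 36·1.197916) = 0.5731 and y* = 1.197916·0.5731 = 0.6865.
Expenditure on x: 35.4·0.5731 = 20.2865; share = 0.4508.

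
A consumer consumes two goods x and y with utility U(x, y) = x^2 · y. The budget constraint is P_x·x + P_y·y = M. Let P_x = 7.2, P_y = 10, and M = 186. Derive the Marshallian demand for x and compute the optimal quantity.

The MRS is 2·y/x. Set MRS = P_x/P_y.
Rearranging, P_y·y = (1/2)·P_x·x. Substituting into the budget gives P_x·x·(1 + (1/2)) = M.
Demand: x*(P_x,P_y,M) = 2/3·M/P_x and y* = 1/3·M/P_y.
At P_x=7.2, P_y=10, M=186: x* = 2/3·186/7.2 = 17.2222.

x* = 17.2222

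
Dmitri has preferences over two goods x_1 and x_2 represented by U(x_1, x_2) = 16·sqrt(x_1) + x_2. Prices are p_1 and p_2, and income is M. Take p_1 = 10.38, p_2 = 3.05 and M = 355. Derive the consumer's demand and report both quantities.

x_1* = 5.5257, x_2* = 97.588

MU_x_1 = 8/√x_1, MU_x_2 = 1. Tangency: 8/√x_1 = p_1/p_2.
Thus x_1* = (8·p_2/p_1)² — independent of M — with the rest of income spent on x_2.
Plugging in: x_1* = (8·3.05/10.38)² = 5.5257, x_2* = 97.588.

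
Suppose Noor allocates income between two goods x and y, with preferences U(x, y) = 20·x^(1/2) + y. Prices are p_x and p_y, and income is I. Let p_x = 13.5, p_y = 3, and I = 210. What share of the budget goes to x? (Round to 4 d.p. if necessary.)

Solve: √x = 10·p_y/p_x, so x*(p_x,p_y) = (10·p_y/p_x)², and y* = (I − p_x·x*)/p_y.
Plugging in: x* = (10·3/13.5)² = 4.9383, y* = 47.7778.
Expenditure on x: 13.5·4.9383 = 66.6667; share = 0.3175.

share on x = 0.3175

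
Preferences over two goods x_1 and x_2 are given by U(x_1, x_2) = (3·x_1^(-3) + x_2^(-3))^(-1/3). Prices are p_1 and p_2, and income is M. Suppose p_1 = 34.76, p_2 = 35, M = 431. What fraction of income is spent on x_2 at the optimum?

MRS = MU_x_1/MU_x_2 = 3·(x_2/x_1)^(4). Set equal to p_1/p_2.
Solve for the ratio: x_2/x_1 = [(1/3)·p_1/p_2]^(0.25).
With the ratio pinned down, the budget gives x_1* = M/(p_1 + p_2·(x_2/x_1)) and x_2* = (x_2/x_1)·x_1*.
Numerically x_2/x_1 = 0.75853, so x_1* = 431/(34.76 + 35·0.75853) = 7.03 and x_2* = 0.75853·7.03 = 5.3325.
Expenditure on x_2: 35·5.3325 = 186.6367; share = 0.433.

share on x_2 = 0.433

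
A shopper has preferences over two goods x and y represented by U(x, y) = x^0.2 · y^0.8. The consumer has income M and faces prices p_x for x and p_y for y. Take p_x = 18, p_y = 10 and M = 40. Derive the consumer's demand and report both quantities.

x* = 0.4444, y* = 3.2

MU_x/MU_y = (0.2·y)/(0.8·x); tangency sets this equal to p_x/p_y.
So 0.2·p_y·y = 0.8·p_x·x; combined with the budget, a share 0.2 of income goes to x.
Demand: x*(p_x,p_y,M) = 0.2·M/p_x and y* = 0.8·M/p_y.
At p_x=18, p_y=10, M=40: x* = 0.2·40/18 = 0.4444, y* = 3.2.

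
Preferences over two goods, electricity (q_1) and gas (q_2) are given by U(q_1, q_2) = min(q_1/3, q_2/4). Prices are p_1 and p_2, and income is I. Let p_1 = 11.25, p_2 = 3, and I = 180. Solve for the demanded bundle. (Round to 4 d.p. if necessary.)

Leontief preferences: the optimum is at the kink where q_1/3 = q_2/4, i.e. q_2 = (4/3)·q_1.
Budget: p_1·q_1 + p_2·(4/3)·q_1 = I, so (3·p_1 + 4·p_2)·q_1 = 3·I.
Demand: q_1*(p_1,p_2,I) = 3·I/(3·p_1 + 4·p_2), q_2* = 4·I/(3·p_1 + 4·p_2).
Here 3·11.25 + 4·3 = 45.75, giving q_1* = 11.8033 and q_2* = 15.7377.

q_1* = 11.8033, q_2* = 15.7377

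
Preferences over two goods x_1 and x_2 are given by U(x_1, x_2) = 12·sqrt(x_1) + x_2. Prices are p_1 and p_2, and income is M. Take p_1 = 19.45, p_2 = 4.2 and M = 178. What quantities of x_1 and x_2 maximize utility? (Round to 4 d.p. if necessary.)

x_1* = 1.6787, x_2* = 34.6072

Set MRS = p_1/p_2: 6·x_1^(−1/2) = p_1/p_2.
Solve: √x_1 = 6·p_2/p_1, so x_1*(p_1,p_2) = (6·p_2/p_1)², and x_2* = (M − p_1·x_1*)/p_2.
Plugging in: x_1* = (6·4.2/19.45)² = 1.6787, x_2* = 34.6072.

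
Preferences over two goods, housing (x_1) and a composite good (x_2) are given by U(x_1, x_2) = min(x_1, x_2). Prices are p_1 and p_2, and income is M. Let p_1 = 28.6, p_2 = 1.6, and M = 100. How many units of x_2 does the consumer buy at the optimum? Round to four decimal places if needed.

Leontief preferences: the optimum is at the kink where x_1/1 = x_2/1, i.e. x_2 = x_1.
Budget: p_1·x_1 + p_2·x_1 = M, so (p_1 + p_2)·x_1 = M.
Demand: x_1*(p_1,p_2,M) = M/(p_1 + p_2), x_2* = M/(p_1 + p_2).
Here 28.6 + 1.6 = 30.2, giving x_2* = 3.3113.

x_2* = 3.3113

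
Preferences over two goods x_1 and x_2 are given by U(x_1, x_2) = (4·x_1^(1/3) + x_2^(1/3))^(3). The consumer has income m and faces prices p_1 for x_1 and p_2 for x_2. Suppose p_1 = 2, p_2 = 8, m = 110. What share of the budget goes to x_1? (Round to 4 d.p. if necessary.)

share on x_1 = 0.9412

MRS = MU_x_1/MU_x_2 = 4·(x_2/x_1)^(2/3). Set equal to p_1/p_2.
Solve for the ratio: x_2/x_1 = [(1/4)·p_1/p_2]^(1.5).
Substitute x_2 = (x_2/x_1)·x_1 into the budget: x_1* = m/(p_1 + p_2·(x_2/x_1)).
Numerically x_2/x_1 = 0.015625, so x_1* = 110/(2 + 8·0.015625) = 51.7647 and x_2* = 0.015625·51.7647 = 0.8088.
Expenditure on x_1: 2·51.7647 = 103.5294; share = 0.9412.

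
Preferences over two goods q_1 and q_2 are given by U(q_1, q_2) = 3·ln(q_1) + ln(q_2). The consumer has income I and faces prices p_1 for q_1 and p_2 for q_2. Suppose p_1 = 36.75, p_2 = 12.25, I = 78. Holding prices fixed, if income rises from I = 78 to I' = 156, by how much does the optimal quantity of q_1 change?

MU_q_1/MU_q_2 = (3·q_2)/(q_1); tangency sets this equal to p_1/p_2.
Rearranging, p_2·q_2 = (1/3)·p_1·q_1. Substituting into the budget gives p_1·q_1·(1 + (1/3)) = I.
Demand: q_1*(p_1,p_2,I) = 0.75·I/p_1 and q_2* = 0.25·I/p_2.
At p_1=36.75, p_2=12.25, I=78: q_1* = 0.75·78/36.75 = 1.5918.
At I' = 156: q_1* = 3.1837. Change: 3.1837 − 1.5918 = 1.5918.

Δq_1* = 1.5918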